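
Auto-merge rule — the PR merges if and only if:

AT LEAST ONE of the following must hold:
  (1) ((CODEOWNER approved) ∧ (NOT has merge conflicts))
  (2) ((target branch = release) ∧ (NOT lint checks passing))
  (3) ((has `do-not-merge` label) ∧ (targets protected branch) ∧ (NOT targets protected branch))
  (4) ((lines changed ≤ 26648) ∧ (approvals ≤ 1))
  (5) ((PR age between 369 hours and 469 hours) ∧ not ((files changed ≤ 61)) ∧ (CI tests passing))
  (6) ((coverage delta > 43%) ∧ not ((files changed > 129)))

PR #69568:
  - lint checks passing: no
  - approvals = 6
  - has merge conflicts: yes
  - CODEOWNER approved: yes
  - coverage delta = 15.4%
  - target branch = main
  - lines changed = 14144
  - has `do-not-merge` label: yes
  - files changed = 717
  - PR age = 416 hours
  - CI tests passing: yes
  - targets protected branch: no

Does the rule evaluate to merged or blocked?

Atomic conditions:
  CODEOWNER approved: yes → true
  NOT has merge conflicts: yes → false
  target branch = release: main == release is false
  NOT lint checks passing: no → true
  has `do-not-merge` label: yes → true
  targets protected branch: no → false
  NOT targets protected branch: no → true
  lines changed ≤ 26648: 14144 ≤ 26648 is true
  approvals ≤ 1: 6 ≤ 1 is false
  PR age between 369 hours and 469 hours: 416 in [369, 469] is true
  files changed ≤ 61: 717 ≤ 61 is false
  CI tests passing: yes → true
  coverage delta > 43%: 15.4 > 43 is false
  files changed > 129: 717 > 129 is true
Combine:
[1] true AND false = false
[2] false AND true = false
[3] true AND false AND true = false
[4] true AND false = false
[5.2] NOT false = true
[5] true AND true AND true = true
[6.2] NOT true = false
[6] false AND false = false
[root] false OR false OR false OR false OR true OR false = true
Overall: true → merged

Merged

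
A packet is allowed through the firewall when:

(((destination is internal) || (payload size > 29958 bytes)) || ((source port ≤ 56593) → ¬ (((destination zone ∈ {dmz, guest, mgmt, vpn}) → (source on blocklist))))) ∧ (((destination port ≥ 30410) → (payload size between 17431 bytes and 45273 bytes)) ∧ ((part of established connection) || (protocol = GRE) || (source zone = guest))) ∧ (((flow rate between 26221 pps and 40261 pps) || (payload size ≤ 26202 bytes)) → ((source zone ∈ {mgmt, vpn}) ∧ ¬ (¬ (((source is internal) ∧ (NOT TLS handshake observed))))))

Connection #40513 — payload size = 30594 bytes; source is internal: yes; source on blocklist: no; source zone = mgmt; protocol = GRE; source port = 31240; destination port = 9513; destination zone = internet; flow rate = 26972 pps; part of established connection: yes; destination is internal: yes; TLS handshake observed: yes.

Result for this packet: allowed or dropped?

Atomic conditions:
  destination is internal: yes → true
  payload size > 29958 bytes: 30594 > 29958 is true
  source port ≤ 56593: 31240 ≤ 56593 is true
  destination zone ∈ {dmz, guest, mgmt, vpn}: internet is not in the set → false
  source on blocklist: no → false
  destination port ≥ 30410: 9513 ≥ 30410 is false
  payload size between 17431 bytes and 45273 bytes: 30594 in [17431, 45273] is true
  part of established connection: yes → true
  protocol = GRE: GRE == GRE is true
  source zone = guest: mgmt == guest is false
  flow rate between 26221 pps and 40261 pps: 26972 in [26221, 40261] is true
  payload size ≤ 26202 bytes: 30594 ≤ 26202 is false
  source zone ∈ {mgmt, vpn}: mgmt is in the set → true
  source is internal: yes → true
  NOT TLS handshake observed: yes → false
Combine:
[1.1] true OR true = true
[1.2.2.1] false → false (antecedent false ⇒ implication holds) = true
[1.2.2] NOT true = false
[1.2] true → false = false
[1] true OR false = true
[2.1] false → true (antecedent false ⇒ implication holds) = true
[2.2] true OR true OR false = true
[2] true AND true = true
[3.1] true OR false = true
[3.2.2.1.1] true AND false = false
[3.2.2.1] NOT false = true
[3.2.2] NOT true = false
[3.2] true AND false = false
[3] true → false = false
[root] true AND true AND false = false
Overall: false → dropped

Dropped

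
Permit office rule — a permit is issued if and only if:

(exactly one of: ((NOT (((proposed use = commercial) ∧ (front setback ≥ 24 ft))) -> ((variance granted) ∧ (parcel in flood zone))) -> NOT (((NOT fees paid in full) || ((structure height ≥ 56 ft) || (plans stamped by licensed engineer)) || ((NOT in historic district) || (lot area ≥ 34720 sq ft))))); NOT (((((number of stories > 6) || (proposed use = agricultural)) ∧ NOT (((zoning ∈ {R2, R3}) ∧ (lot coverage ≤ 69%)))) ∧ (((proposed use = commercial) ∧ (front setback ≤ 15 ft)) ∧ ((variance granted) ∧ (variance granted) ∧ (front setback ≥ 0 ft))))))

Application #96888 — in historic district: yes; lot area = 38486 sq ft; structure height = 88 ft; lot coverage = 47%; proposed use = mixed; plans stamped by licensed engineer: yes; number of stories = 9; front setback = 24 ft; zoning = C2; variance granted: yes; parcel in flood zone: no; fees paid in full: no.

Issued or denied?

Denied

Atomic conditions:
  proposed use = commercial: mixed == commercial is false
  front setback ≥ 24 ft: 24 ≥ 24 is true
  variance granted: yes → true
  parcel in flood zone: no → false
  NOT fees paid in full: no → true
  structure height ≥ 56 ft: 88 ≥ 56 is true
  plans stamped by licensed engineer: yes → true
  NOT in historic district: yes → false
  lot area ≥ 34720 sq ft: 38486 ≥ 34720 is true
  number of stories > 6: 9 > 6 is true
  proposed use = agricultural: mixed == agricultural is false
  zoning ∈ {R2, R3}: C2 is not in the set → false
  lot coverage ≤ 69%: 47 ≤ 69 is true
  front setback ≤ 15 ft: 24 ≤ 15 is false
  front setback ≥ 0 ft: 24 ≥ 0 is true
Combine:
[1.1.1.1] false AND true = false
[1.1.1] NOT false = true
[1.1.2] true AND false = false
[1.1] true → false = false
[1.2.1.2] true OR true = true
[1.2.1.3] false OR true = true
[1.2.1] true OR true OR true = true
[1.2] NOT true = false
[1] false → false (antecedent false ⇒ implication holds) = true
[2.1.1.1] true OR false = true
[2.1.1.2.1] false AND true = false
[2.1.1.2] NOT false = true
[2.1.1] true AND true = true
[2.1.2.1] false AND false = false
[2.1.2.2] true AND true AND true = true
[2.1.2] false AND true = false
[2.1] true AND false = false
[2] NOT false = true
[root] exactly-one(true, true) = false
Overall: false → denied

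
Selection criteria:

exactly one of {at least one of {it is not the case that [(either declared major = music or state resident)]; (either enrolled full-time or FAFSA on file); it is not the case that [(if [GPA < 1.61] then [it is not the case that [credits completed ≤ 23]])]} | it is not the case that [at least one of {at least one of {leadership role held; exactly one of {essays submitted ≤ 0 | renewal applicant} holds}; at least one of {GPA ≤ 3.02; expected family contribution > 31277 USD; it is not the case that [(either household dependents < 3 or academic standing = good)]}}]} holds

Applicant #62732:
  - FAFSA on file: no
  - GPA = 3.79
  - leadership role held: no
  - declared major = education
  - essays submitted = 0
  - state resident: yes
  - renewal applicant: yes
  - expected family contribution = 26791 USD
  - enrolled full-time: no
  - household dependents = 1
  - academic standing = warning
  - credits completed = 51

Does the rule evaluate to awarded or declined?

Atomic conditions:
  declared major = music: education == music is false
  state resident: yes → true
  enrolled full-time: no → false
  FAFSA on file: no → false
  GPA < 1.61: 3.79 < 1.61 is false
  credits completed ≤ 23: 51 ≤ 23 is false
  leadership role held: no → false
  essays submitted ≤ 0: 0 ≤ 0 is true
  renewal applicant: yes → true
  GPA ≤ 3.02: 3.79 ≤ 3.02 is false
  expected family contribution > 31277 USD: 26791 > 31277 is false
  household dependents < 3: 1 < 3 is true
  academic standing = good: warning == good is false
Combine:
[1.1.1] false OR true = true
[1.1] NOT true = false
[1.2] false OR false = false
[1.3.1.2] NOT false = true
[1.3.1] false → true (antecedent false ⇒ implication holds) = true
[1.3] NOT true = false
[1] false OR false OR false = false
[2.1.1.2] exactly-one(true, true) = false
[2.1.1] false OR false = false
[2.1.2.3.1] true OR false = true
[2.1.2.3] NOT true = false
[2.1.2] false OR false OR false = false
[2.1] false OR false = false
[2] NOT false = true
[root] exactly-one(false, true) = true
Overall: true → awarded

Awarded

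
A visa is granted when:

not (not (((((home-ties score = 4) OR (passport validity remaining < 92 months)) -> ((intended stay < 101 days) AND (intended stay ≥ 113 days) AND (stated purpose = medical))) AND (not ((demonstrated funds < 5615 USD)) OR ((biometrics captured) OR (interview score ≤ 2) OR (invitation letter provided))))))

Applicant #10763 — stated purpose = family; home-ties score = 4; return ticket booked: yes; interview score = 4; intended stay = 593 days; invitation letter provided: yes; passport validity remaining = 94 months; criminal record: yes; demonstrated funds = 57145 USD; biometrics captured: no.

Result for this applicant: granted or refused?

Refused

Atomic conditions:
  home-ties score = 4: 4 == 4 is true
  passport validity remaining < 92 months: 94 < 92 is false
  intended stay < 101 days: 593 < 101 is false
  intended stay ≥ 113 days: 593 ≥ 113 is true
  stated purpose = medical: family == medical is false
  demonstrated funds < 5615 USD: 57145 < 5615 is false
  biometrics captured: no → false
  interview score ≤ 2: 4 ≤ 2 is false
  invitation letter provided: yes → true
Combine:
[1.1.1.1] true OR false = true
[1.1.1.2] false AND true AND false = false
[1.1.1] true → false = false
[1.1.2.1] NOT false = true
[1.1.2.2] false OR false OR true = true
[1.1.2] true OR true = true
[1.1] false AND true = false
[1] NOT false = true
[root] NOT true = false
Overall: false → refused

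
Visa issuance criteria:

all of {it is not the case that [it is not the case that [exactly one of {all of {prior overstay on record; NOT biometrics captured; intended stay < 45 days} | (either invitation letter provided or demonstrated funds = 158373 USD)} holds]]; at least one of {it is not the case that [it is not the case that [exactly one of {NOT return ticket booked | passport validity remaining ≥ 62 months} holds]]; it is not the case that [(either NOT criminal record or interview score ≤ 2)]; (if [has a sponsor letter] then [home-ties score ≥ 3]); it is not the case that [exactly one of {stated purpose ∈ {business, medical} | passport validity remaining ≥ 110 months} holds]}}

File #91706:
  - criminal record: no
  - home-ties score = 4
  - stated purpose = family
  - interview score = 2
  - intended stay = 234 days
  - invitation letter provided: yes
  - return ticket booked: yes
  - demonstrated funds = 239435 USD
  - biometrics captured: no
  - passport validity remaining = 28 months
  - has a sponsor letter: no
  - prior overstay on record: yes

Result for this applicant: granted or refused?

Atomic conditions:
  prior overstay on record: yes → true
  NOT biometrics captured: no → true
  intended stay < 45 days: 234 < 45 is false
  invitation letter provided: yes → true
  demonstrated funds = 158373 USD: 239435 == 158373 is false
  NOT return ticket booked: yes → false
  passport validity remaining ≥ 62 months: 28 ≥ 62 is false
  NOT criminal record: no → true
  interview score ≤ 2: 2 ≤ 2 is true
  has a sponsor letter: no → false
  home-ties score ≥ 3: 4 ≥ 3 is true
  stated purpose ∈ {business, medical}: family is not in the set → false
  passport validity remaining ≥ 110 months: 28 ≥ 110 is false
Combine:
[1.1.1.1] true AND true AND false = false
[1.1.1.2] true OR false = true
[1.1.1] exactly-one(false, true) = true
[1.1] NOT true = false
[1] NOT false = true
[2.1.1.1] exactly-one(false, false) = false
[2.1.1] NOT false = true
[2.1] NOT true = false
[2.2.1] true OR true = true
[2.2] NOT true = false
[2.3] false → true (antecedent false ⇒ implication holds) = true
[2.4.1] exactly-one(false, false) = false
[2.4] NOT false = true
[2] false OR false OR true OR true = true
[root] true AND true = true
Overall: true → granted

Granted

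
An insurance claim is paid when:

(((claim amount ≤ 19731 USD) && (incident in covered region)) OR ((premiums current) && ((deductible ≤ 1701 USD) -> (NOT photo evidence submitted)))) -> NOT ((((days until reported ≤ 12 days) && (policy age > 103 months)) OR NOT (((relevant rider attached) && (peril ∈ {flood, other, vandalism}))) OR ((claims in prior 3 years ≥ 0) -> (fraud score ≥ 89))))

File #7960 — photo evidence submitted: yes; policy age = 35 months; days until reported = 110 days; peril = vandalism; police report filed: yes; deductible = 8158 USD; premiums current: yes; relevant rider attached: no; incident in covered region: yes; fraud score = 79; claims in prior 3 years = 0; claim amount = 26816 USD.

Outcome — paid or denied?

Atomic conditions:
  claim amount ≤ 19731 USD: 26816 ≤ 19731 is false
  incident in covered region: yes → true
  premiums current: yes → true
  deductible ≤ 1701 USD: 8158 ≤ 1701 is false
  NOT photo evidence submitted: yes → false
  days until reported ≤ 12 days: 110 ≤ 12 is false
  policy age > 103 months: 35 > 103 is false
  relevant rider attached: no → false
  peril ∈ {flood, other, vandalism}: vandalism is in the set → true
  claims in prior 3 years ≥ 0: 0 ≥ 0 is true
  fraud score ≥ 89: 79 ≥ 89 is false
Combine:
[1.1] false AND true = false
[1.2.2] false → false (antecedent false ⇒ implication holds) = true
[1.2] true AND true = true
[1] false OR true = true
[2.1.1] false AND false = false
[2.1.2.1] false AND true = false
[2.1.2] NOT false = true
[2.1.3] true → false = false
[2.1] false OR true OR false = true
[2] NOT true = false
[root] true → false = false
Overall: false → denied

Denied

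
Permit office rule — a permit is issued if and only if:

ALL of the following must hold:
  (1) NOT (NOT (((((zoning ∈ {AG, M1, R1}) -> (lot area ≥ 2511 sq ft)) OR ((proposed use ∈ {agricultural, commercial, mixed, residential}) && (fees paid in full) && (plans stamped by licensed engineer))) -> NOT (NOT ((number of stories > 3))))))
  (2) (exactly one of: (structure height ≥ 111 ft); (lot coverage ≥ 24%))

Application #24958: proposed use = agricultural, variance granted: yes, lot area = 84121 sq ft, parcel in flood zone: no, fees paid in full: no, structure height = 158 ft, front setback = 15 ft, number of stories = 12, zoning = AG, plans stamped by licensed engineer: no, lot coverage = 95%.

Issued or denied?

Atomic conditions:
  zoning ∈ {AG, M1, R1}: AG is in the set → true
  lot area ≥ 2511 sq ft: 84121 ≥ 2511 is true
  proposed use ∈ {agricultural, commercial, mixed, residential}: agricultural is in the set → true
  fees paid in full: no → false
  plans stamped by licensed engineer: no → false
  number of stories > 3: 12 > 3 is true
  structure height ≥ 111 ft: 158 ≥ 111 is true
  lot coverage ≥ 24%: 95 ≥ 24 is true
Combine:
[1.1.1.1.1] true → true = true
[1.1.1.1.2] true AND false AND false = false
[1.1.1.1] true OR false = true
[1.1.1.2.1] NOT true = false
[1.1.1.2] NOT false = true
[1.1.1] true → true = true
[1.1] NOT true = false
[1] NOT false = true
[2] exactly-one(true, true) = false
[root] true AND false = false
Overall: false → denied

Denied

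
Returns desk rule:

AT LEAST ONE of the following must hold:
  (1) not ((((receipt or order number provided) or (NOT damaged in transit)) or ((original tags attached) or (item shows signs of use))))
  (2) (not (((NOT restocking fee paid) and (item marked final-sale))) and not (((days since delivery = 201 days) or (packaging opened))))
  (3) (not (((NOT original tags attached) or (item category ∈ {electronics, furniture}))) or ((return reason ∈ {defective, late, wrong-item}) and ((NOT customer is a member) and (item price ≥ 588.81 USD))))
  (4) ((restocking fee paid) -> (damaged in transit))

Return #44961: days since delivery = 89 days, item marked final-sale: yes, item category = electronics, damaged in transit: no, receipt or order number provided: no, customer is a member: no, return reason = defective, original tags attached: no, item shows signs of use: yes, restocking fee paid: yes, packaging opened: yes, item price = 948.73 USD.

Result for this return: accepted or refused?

Atomic conditions:
  receipt or order number provided: no → false
  NOT damaged in transit: no → true
  original tags attached: no → false
  item shows signs of use: yes → true
  NOT restocking fee paid: yes → false
  item marked final-sale: yes → true
  days since delivery = 201 days: 89 == 201 is false
  packaging opened: yes → true
  NOT original tags attached: no → true
  item category ∈ {electronics, furniture}: electronics is in the set → true
  return reason ∈ {defective, late, wrong-item}: defective is in the set → true
  NOT customer is a member: no → true
  item price ≥ 588.81 USD: 948.73 ≥ 588.81 is true
  restocking fee paid: yes → true
  damaged in transit: no → false
Combine:
[1.1.1] false OR true = true
[1.1.2] false OR true = true
[1.1] true OR true = true
[1] NOT true = false
[2.1.1] false AND true = false
[2.1] NOT false = true
[2.2.1] false OR true = true
[2.2] NOT true = false
[2] true AND false = false
[3.1.1] true OR true = true
[3.1] NOT true = false
[3.2.2] true AND true = true
[3.2] true AND true = true
[3] false OR true = true
[4] true → false = false
[root] false OR false OR true OR false = true
Overall: true → accepted

Accepted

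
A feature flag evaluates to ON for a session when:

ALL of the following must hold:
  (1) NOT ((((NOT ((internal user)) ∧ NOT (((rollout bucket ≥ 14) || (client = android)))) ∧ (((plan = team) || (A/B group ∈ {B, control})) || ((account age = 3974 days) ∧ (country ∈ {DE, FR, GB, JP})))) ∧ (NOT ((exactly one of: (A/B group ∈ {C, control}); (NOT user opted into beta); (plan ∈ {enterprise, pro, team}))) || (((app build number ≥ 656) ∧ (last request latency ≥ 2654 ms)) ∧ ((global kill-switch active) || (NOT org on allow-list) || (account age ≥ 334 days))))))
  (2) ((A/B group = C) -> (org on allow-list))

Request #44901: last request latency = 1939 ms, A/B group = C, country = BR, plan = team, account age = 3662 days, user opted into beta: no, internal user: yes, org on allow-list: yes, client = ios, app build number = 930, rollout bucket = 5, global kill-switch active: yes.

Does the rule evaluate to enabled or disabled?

Enabled

Atomic conditions:
  internal user: yes → true
  rollout bucket ≥ 14: 5 ≥ 14 is false
  client = android: ios == android is false
  plan = team: team == team is true
  A/B group ∈ {B, control}: C is not in the set → false
  account age = 3974 days: 3662 == 3974 is false
  country ∈ {DE, FR, GB, JP}: BR is not in the set → false
  A/B group ∈ {C, control}: C is in the set → true
  NOT user opted into beta: no → true
  plan ∈ {enterprise, pro, team}: team is in the set → true
  app build number ≥ 656: 930 ≥ 656 is true
  last request latency ≥ 2654 ms: 1939 ≥ 2654 is false
  global kill-switch active: yes → true
  NOT org on allow-list: yes → false
  account age ≥ 334 days: 3662 ≥ 334 is true
  A/B group = C: C == C is true
  org on allow-list: yes → true
Combine:
[1.1.1.1.1] NOT true = false
[1.1.1.1.2.1] false OR false = false
[1.1.1.1.2] NOT false = true
[1.1.1.1] false AND true = false
[1.1.1.2.1] true OR false = true
[1.1.1.2.2] false AND false = false
[1.1.1.2] true OR false = true
[1.1.1] false AND true = false
[1.1.2.1.1] exactly-one(true, true, true) = false
[1.1.2.1] NOT false = true
[1.1.2.2.1] true AND false = false
[1.1.2.2.2] true OR false OR true = true
[1.1.2.2] false AND true = false
[1.1.2] true OR false = true
[1.1] false AND true = false
[1] NOT false = true
[2] true → true = true
[root] true AND true = true
Overall: true → enabled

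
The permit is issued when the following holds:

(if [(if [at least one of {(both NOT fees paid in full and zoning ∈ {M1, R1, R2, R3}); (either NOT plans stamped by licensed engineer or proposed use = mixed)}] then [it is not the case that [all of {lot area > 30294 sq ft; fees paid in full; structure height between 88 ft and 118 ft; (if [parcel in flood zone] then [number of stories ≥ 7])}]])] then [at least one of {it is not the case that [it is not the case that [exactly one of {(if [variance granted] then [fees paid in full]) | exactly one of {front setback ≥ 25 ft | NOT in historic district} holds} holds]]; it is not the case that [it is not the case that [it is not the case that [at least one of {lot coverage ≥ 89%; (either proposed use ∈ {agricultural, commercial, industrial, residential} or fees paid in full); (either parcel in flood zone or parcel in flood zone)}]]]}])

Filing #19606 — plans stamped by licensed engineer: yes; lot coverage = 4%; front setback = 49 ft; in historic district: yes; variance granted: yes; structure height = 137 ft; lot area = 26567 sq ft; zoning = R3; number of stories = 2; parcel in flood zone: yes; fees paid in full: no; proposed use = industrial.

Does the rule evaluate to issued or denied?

Atomic conditions:
  NOT fees paid in full: no → true
  zoning ∈ {M1, R1, R2, R3}: R3 is in the set → true
  NOT plans stamped by licensed engineer: yes → false
  proposed use = mixed: industrial == mixed is false
  lot area > 30294 sq ft: 26567 > 30294 is false
  fees paid in full: no → false
  structure height between 88 ft and 118 ft: 137 in [88, 118] is false
  parcel in flood zone: yes → true
  number of stories ≥ 7: 2 ≥ 7 is false
  variance granted: yes → true
  front setback ≥ 25 ft: 49 ≥ 25 is true
  NOT in historic district: yes → false
  lot coverage ≥ 89%: 4 ≥ 89 is false
  proposed use ∈ {agricultural, commercial, industrial, residential}: industrial is in the set → true
Combine:
[1.1.1] true AND true = true
[1.1.2] false OR false = false
[1.1] true OR false = true
[1.2.1.4] true → false = false
[1.2.1] false AND false AND false AND false = false
[1.2] NOT false = true
[1] true → true = true
[2.1.1.1.1] true → false = false
[2.1.1.1.2] exactly-one(true, false) = true
[2.1.1.1] exactly-one(false, true) = true
[2.1.1] NOT true = false
[2.1] NOT false = true
[2.2.1.1.1.2] true OR false = true
[2.2.1.1.1.3] true OR true = true
[2.2.1.1.1] false OR true OR true = true
[2.2.1.1] NOT true = false
[2.2.1] NOT false = true
[2.2] NOT true = false
[2] true OR false = true
[root] true → true = true
Overall: true → issued

Issued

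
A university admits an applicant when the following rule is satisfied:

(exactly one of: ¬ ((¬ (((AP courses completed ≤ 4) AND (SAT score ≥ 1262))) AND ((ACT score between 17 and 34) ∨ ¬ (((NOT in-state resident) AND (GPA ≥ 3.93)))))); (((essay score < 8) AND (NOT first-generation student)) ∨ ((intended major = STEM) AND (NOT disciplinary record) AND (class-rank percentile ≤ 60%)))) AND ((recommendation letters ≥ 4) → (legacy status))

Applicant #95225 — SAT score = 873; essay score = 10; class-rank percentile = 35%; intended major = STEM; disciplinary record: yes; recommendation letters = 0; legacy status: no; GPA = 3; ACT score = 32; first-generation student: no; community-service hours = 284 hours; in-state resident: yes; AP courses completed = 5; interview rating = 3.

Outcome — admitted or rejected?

Atomic conditions:
  AP courses completed ≤ 4: 5 ≤ 4 is false
  SAT score ≥ 1262: 873 ≥ 1262 is false
  ACT score between 17 and 34: 32 in [17, 34] is true
  NOT in-state resident: yes → false
  GPA ≥ 3.93: 3 ≥ 3.93 is false
  essay score < 8: 10 < 8 is false
  NOT first-generation student: no → true
  intended major = STEM: STEM == STEM is true
  NOT disciplinary record: yes → false
  class-rank percentile ≤ 60%: 35 ≤ 60 is true
  recommendation letters ≥ 4: 0 ≥ 4 is false
  legacy status: no → false
Combine:
[1.1.1.1.1] false AND false = false
[1.1.1.1] NOT false = true
[1.1.1.2.2.1] false AND false = false
[1.1.1.2.2] NOT false = true
[1.1.1.2] true OR true = true
[1.1.1] true AND true = true
[1.1] NOT true = false
[1.2.1] false AND true = false
[1.2.2] true AND false AND true = false
[1.2] false OR false = false
[1] exactly-one(false, false) = false
[2] false → false (antecedent false ⇒ implication holds) = true
[root] false AND true = false
Overall: false → rejected

Rejected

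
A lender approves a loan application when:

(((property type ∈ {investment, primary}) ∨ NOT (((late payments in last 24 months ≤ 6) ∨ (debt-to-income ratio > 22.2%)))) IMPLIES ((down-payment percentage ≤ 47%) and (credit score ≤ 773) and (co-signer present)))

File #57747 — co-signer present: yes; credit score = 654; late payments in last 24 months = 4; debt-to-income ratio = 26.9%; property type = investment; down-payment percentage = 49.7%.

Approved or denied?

Denied

Atomic conditions:
  property type ∈ {investment, primary}: investment is in the set → true
  late payments in last 24 months ≤ 6: 4 ≤ 6 is true
  debt-to-income ratio > 22.2%: 26.9 > 22.2 is true
  down-payment percentage ≤ 47%: 49.7 ≤ 47 is false
  credit score ≤ 773: 654 ≤ 773 is true
  co-signer present: yes → true
Combine:
[1.2.1] true OR true = true
[1.2] NOT true = false
[1] true OR false = true
[2] false AND true AND true = false
[root] true → false = false
Overall: false → denied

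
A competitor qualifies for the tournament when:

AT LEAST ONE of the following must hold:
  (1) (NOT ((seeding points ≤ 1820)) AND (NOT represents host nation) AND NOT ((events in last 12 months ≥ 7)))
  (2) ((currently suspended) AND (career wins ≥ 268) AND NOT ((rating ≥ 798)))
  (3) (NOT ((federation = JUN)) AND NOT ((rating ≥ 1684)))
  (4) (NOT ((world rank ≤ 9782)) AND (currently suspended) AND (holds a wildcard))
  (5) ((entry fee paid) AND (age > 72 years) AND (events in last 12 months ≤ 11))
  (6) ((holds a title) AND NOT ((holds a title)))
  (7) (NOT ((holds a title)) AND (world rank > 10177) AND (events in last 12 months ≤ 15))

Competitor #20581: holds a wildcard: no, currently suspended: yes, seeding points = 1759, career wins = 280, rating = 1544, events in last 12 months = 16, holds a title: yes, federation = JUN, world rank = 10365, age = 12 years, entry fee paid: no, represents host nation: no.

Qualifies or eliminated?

Eliminated

Atomic conditions:
  seeding points ≤ 1820: 1759 ≤ 1820 is true
  NOT represents host nation: no → true
  events in last 12 months ≥ 7: 16 ≥ 7 is true
  currently suspended: yes → true
  career wins ≥ 268: 280 ≥ 268 is true
  rating ≥ 798: 1544 ≥ 798 is true
  federation = JUN: JUN == JUN is true
  rating ≥ 1684: 1544 ≥ 1684 is false
  world rank ≤ 9782: 10365 ≤ 9782 is false
  holds a wildcard: no → false
  entry fee paid: no → false
  age > 72 years: 12 > 72 is false
  events in last 12 months ≤ 11: 16 ≤ 11 is false
  holds a title: yes → true
  world rank > 10177: 10365 > 10177 is true
  events in last 12 months ≤ 15: 16 ≤ 15 is false
Combine:
[1.1] NOT true = false
[1.3] NOT true = false
[1] false AND true AND false = false
[2.3] NOT true = false
[2] true AND true AND false = false
[3.1] NOT true = false
[3.2] NOT false = true
[3] false AND true = false
[4.1] NOT false = true
[4] true AND true AND false = false
[5] false AND false AND false = false
[6.2] NOT true = false
[6] true AND false = false
[7.1] NOT true = false
[7] false AND true AND false = false
[root] false OR false OR false OR false OR false OR false OR false = false
Overall: false → eliminated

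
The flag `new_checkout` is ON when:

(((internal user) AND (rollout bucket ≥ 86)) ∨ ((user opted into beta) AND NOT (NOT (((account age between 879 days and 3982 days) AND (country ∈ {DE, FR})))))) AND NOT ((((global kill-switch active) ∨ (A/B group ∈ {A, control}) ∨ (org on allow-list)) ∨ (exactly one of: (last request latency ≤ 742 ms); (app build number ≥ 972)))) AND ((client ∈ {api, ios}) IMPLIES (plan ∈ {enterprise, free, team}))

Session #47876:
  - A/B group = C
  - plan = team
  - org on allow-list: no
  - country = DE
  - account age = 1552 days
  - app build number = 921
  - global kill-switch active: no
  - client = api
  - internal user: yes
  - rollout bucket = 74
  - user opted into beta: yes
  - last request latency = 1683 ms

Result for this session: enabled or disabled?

Atomic conditions:
  internal user: yes → true
  rollout bucket ≥ 86: 74 ≥ 86 is false
  user opted into beta: yes → true
  account age between 879 days and 3982 days: 1552 in [879, 3982] is true
  country ∈ {DE, FR}: DE is in the set → true
  global kill-switch active: no → false
  A/B group ∈ {A, control}: C is not in the set → false
  org on allow-list: no → false
  last request latency ≤ 742 ms: 1683 ≤ 742 is false
  app build number ≥ 972: 921 ≥ 972 is false
  client ∈ {api, ios}: api is in the set → true
  plan ∈ {enterprise, free, team}: team is in the set → true
Combine:
[1.1] true AND false = false
[1.2.2.1.1] true AND true = true
[1.2.2.1] NOT true = false
[1.2.2] NOT false = true
[1.2] true AND true = true
[1] false OR true = true
[2.1.1] false OR false OR false = false
[2.1.2] exactly-one(false, false) = false
[2.1] false OR false = false
[2] NOT false = true
[3] true → true = true
[root] true AND true AND true = true
Overall: true → enabled

Enabled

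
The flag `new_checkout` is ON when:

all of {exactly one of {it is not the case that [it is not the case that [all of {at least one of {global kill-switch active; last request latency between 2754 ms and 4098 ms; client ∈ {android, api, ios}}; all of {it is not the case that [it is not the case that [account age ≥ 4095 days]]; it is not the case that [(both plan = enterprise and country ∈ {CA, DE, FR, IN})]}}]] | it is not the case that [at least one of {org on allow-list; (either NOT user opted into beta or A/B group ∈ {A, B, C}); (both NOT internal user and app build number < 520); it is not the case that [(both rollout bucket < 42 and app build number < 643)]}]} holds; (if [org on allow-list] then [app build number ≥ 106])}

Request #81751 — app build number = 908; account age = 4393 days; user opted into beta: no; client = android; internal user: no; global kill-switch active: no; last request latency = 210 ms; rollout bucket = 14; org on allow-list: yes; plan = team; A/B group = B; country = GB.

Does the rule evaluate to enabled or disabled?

Atomic conditions:
  global kill-switch active: no → false
  last request latency between 2754 ms and 4098 ms: 210 in [2754, 4098] is false
  client ∈ {android, api, ios}: android is in the set → true
  account age ≥ 4095 days: 4393 ≥ 4095 is true
  plan = enterprise: team == enterprise is false
  country ∈ {CA, DE, FR, IN}: GB is not in the set → false
  org on allow-list: yes → true
  NOT user opted into beta: no → true
  A/B group ∈ {A, B, C}: B is in the set → true
  NOT internal user: no → true
  app build number < 520: 908 < 520 is false
  rollout bucket < 42: 14 < 42 is true
  app build number < 643: 908 < 643 is false
  app build number ≥ 106: 908 ≥ 106 is true
Combine:
[1.1.1.1.1] false OR false OR true = true
[1.1.1.1.2.1.1] NOT true = false
[1.1.1.1.2.1] NOT false = true
[1.1.1.1.2.2.1] false AND false = false
[1.1.1.1.2.2] NOT false = true
[1.1.1.1.2] true AND true = true
[1.1.1.1] true AND true = true
[1.1.1] NOT true = false
[1.1] NOT false = true
[1.2.1.2] true OR true = true
[1.2.1.3] true AND false = false
[1.2.1.4.1] true AND false = false
[1.2.1.4] NOT false = true
[1.2.1] true OR true OR false OR true = true
[1.2] NOT true = false
[1] exactly-one(true, false) = true
[2] true → true = true
[root] true AND true = true
Overall: true → enabled

Enabled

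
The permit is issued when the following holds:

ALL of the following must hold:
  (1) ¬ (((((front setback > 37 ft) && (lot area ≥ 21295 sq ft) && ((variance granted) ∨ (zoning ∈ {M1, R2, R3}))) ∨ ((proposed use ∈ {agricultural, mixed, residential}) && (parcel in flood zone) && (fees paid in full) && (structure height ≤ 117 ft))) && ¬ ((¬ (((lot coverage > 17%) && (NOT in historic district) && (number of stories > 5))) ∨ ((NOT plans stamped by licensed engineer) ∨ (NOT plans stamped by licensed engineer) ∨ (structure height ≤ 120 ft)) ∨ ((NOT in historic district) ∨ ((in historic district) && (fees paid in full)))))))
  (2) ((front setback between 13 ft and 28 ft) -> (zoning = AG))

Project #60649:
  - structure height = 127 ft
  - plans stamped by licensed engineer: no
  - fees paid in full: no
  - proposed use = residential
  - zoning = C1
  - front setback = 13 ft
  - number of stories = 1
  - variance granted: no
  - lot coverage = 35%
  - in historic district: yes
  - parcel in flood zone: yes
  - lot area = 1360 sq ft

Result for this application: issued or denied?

Denied

Atomic conditions:
  front setback > 37 ft: 13 > 37 is false
  lot area ≥ 21295 sq ft: 1360 ≥ 21295 is false
  variance granted: no → false
  zoning ∈ {M1, R2, R3}: C1 is not in the set → false
  proposed use ∈ {agricultural, mixed, residential}: residential is in the set → true
  parcel in flood zone: yes → true
  fees paid in full: no → false
  structure height ≤ 117 ft: 127 ≤ 117 is false
  lot coverage > 17%: 35 > 17 is true
  NOT in historic district: yes → false
  number of stories > 5: 1 > 5 is false
  NOT plans stamped by licensed engineer: no → true
  structure height ≤ 120 ft: 127 ≤ 120 is false
  in historic district: yes → true
  front setback between 13 ft and 28 ft: 13 in [13, 28] is true
  zoning = AG: C1 == AG is false
Combine:
[1.1.1.1.3] false OR false = false
[1.1.1.1] false AND false AND false = false
[1.1.1.2] true AND true AND false AND false = false
[1.1.1] false OR false = false
[1.1.2.1.1.1] true AND false AND false = false
[1.1.2.1.1] NOT false = true
[1.1.2.1.2] true OR true OR false = true
[1.1.2.1.3.2] true AND false = false
[1.1.2.1.3] false OR false = false
[1.1.2.1] true OR true OR false = true
[1.1.2] NOT true = false
[1.1] false AND false = false
[1] NOT false = true
[2] true → false = false
[root] true AND false = false
Overall: false → denied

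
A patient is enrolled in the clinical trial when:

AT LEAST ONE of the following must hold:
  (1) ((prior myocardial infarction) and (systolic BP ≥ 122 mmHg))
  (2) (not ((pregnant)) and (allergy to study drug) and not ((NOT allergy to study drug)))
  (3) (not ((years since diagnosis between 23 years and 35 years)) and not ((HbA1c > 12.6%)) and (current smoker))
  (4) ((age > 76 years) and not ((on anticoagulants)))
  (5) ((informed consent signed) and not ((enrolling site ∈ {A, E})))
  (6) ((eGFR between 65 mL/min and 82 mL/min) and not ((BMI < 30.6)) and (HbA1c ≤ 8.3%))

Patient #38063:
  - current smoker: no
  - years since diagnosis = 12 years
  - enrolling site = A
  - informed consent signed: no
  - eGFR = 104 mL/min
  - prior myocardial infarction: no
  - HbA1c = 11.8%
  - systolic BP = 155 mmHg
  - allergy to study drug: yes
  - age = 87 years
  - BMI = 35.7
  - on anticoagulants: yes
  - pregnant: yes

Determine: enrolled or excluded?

Atomic conditions:
  prior myocardial infarction: no → false
  systolic BP ≥ 122 mmHg: 155 ≥ 122 is true
  pregnant: yes → true
  allergy to study drug: yes → true
  NOT allergy to study drug: yes → false
  years since diagnosis between 23 years and 35 years: 12 in [23, 35] is false
  HbA1c > 12.6%: 11.8 > 12.6 is false
  current smoker: no → false
  age > 76 years: 87 > 76 is true
  on anticoagulants: yes → true
  informed consent signed: no → false
  enrolling site ∈ {A, E}: A is in the set → true
  eGFR between 65 mL/min and 82 mL/min: 104 in [65, 82] is false
  BMI < 30.6: 35.7 < 30.6 is false
  HbA1c ≤ 8.3%: 11.8 ≤ 8.3 is false
Combine:
[1] false AND true = false
[2.1] NOT true = false
[2.3] NOT false = true
[2] false AND true AND true = false
[3.1] NOT false = true
[3.2] NOT false = true
[3] true AND true AND false = false
[4.2] NOT true = false
[4] true AND false = false
[5.2] NOT true = false
[5] false AND false = false
[6.2] NOT false = true
[6] false AND true AND false = false
[root] false OR false OR false OR false OR false OR false = false
Overall: false → excluded

Excluded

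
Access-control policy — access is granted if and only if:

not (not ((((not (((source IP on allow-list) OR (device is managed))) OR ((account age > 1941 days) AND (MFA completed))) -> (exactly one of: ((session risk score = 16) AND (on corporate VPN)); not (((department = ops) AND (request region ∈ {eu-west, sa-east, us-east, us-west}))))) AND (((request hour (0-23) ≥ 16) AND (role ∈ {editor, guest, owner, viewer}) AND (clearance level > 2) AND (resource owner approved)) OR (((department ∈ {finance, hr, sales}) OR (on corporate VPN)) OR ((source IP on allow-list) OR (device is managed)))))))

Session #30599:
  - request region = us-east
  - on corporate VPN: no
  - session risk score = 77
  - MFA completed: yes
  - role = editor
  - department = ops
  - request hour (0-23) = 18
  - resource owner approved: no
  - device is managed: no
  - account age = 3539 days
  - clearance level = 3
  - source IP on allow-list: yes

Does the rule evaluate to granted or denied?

Denied

Atomic conditions:
  source IP on allow-list: yes → true
  device is managed: no → false
  account age > 1941 days: 3539 > 1941 is true
  MFA completed: yes → true
  session risk score = 16: 77 == 16 is false
  on corporate VPN: no → false
  department = ops: ops == ops is true
  request region ∈ {eu-west, sa-east, us-east, us-west}: us-east is in the set → true
  request hour (0-23) ≥ 16: 18 ≥ 16 is true
  role ∈ {editor, guest, owner, viewer}: editor is in the set → true
  clearance level > 2: 3 > 2 is true
  resource owner approved: no → false
  department ∈ {finance, hr, sales}: ops is not in the set → false
Combine:
[1.1.1.1.1.1] true OR false = true
[1.1.1.1.1] NOT true = false
[1.1.1.1.2] true AND true = true
[1.1.1.1] false OR true = true
[1.1.1.2.1] false AND false = false
[1.1.1.2.2.1] true AND true = true
[1.1.1.2.2] NOT true = false
[1.1.1.2] exactly-one(false, false) = false
[1.1.1] true → false = false
[1.1.2.1] true AND true AND true AND false = false
[1.1.2.2.1] false OR false = false
[1.1.2.2.2] true OR false = true
[1.1.2.2] false OR true = true
[1.1.2] false OR true = true
[1.1] false AND true = false
[1] NOT false = true
[root] NOT true = false
Overall: false → denied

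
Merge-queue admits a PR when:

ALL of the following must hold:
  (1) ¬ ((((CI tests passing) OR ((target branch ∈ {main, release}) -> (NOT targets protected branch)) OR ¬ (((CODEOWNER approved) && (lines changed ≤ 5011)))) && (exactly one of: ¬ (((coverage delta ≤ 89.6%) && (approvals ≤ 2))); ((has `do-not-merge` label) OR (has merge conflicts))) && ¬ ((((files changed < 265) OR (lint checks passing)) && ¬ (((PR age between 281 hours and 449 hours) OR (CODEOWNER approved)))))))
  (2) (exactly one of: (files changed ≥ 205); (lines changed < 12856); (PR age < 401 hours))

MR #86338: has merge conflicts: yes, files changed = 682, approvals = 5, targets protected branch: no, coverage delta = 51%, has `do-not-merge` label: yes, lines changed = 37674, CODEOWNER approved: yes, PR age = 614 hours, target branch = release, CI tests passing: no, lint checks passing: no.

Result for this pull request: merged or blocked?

Atomic conditions:
  CI tests passing: no → false
  target branch ∈ {main, release}: release is in the set → true
  NOT targets protected branch: no → true
  CODEOWNER approved: yes → true
  lines changed ≤ 5011: 37674 ≤ 5011 is false
  coverage delta ≤ 89.6%: 51 ≤ 89.6 is true
  approvals ≤ 2: 5 ≤ 2 is false
  has `do-not-merge` label: yes → true
  has merge conflicts: yes → true
  files changed < 265: 682 < 265 is false
  lint checks passing: no → false
  PR age between 281 hours and 449 hours: 614 in [281, 449] is false
  files changed ≥ 205: 682 ≥ 205 is true
  lines changed < 12856: 37674 < 12856 is false
  PR age < 401 hours: 614 < 401 is false
Combine:
[1.1.1.2] true → true = true
[1.1.1.3.1] true AND false = false
[1.1.1.3] NOT false = true
[1.1.1] false OR true OR true = true
[1.1.2.1.1] true AND false = false
[1.1.2.1] NOT false = true
[1.1.2.2] true OR true = true
[1.1.2] exactly-one(true, true) = false
[1.1.3.1.1] false OR false = false
[1.1.3.1.2.1] false OR true = true
[1.1.3.1.2] NOT true = false
[1.1.3.1] false AND false = false
[1.1.3] NOT false = true
[1.1] true AND false AND true = false
[1] NOT false = true
[2] exactly-one(true, false, false) = true
[root] true AND true = true
Overall: true → merged

Merged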